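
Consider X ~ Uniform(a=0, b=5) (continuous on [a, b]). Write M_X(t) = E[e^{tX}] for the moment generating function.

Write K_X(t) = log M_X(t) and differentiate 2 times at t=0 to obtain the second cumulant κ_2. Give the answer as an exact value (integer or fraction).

M_X(t) = (e^(5*t) - 1)/(5*t)
K_X(t) = log M_X(t) = -log(t) + log(e^(5*t) - 1) - log(5)
dK/dt = (5*t*e^(5*t) - e^(5*t) + 1)/(t*e^(5*t) - t)
d^2K/dt^2 = (-25*t^2*e^(5*t) + e^(10*t) - 2*e^(5*t) + 1)/(t^2*e^(10*t) - 2*t^2*e^(5*t) + t^2)

κ_2 = d^2K/dt^2 |_{t=0} = 25/12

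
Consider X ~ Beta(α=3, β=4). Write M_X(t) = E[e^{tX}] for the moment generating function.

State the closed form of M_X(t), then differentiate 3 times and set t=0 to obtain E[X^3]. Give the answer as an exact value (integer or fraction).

E[X^3] = d^3M/dt^3 |_{t=0} = 5/42

M_X(t) = ₁F₁(3; 7; t)
dM/dt = 3*₁F₁(4; 8; t)/7
d^2M/dt^2 = 3*₁F₁(5; 9; t)/14
d^3M/dt^3 = 5*₁F₁(6; 10; t)/42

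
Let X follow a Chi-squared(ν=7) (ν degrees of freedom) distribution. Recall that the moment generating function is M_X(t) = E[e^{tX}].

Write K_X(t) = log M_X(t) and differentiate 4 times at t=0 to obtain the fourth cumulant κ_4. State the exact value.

M_X(t) = (1 - 2*t)^(-7/2)
K_X(t) = log M_X(t) = -7*log(1 - 2*t)/2
D^4[K](t) = 336/(16*t^4 - 32*t^3 + 24*t^2 - 8*t + 1)

κ_4 = D^4[K](0) = 336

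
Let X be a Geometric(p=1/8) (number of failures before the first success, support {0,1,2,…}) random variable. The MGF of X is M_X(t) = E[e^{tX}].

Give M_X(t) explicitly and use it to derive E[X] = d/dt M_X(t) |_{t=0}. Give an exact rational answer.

M_X(t) = 1/(8*(1 - 7*e^(t)/8))
D[M](t) = 7*e^(t)/(49*e^(2*t) - 112*e^(t) + 64)

E[X] = D[M](0) = 7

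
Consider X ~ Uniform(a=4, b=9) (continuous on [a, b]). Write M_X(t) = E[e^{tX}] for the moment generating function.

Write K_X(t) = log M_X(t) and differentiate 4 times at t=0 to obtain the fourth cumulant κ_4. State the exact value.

M_X(t) = (e^(9*t) - e^(4*t))/(5*t)
K_X(t) = log M_X(t) = -log(t) + log(e^(9*t) - e^(4*t)) - log(5)
K′(t) = (9*t*e^(5*t) - 4*t - e^(5*t) + 1)/(t*e^(5*t) - t)
K′′(t) = (-25*t^2*e^(5*t) + e^(10*t) - 2*e^(5*t) + 1)/(t^2*e^(10*t) - 2*t^2*e^(5*t) + t^2)
K′′′(t) = (125*t^3*e^(10*t) + 125*t^3*e^(5*t) - 2*e^(15*t) + 6*e^(10*t) - 6*e^(5*t) + 2)/(t^3*e^(15*t) - 3*t^3*e^(10*t) + 3*t^3*e^(5*t) - t^3)

κ_4 = K′′′′(0) = -125/24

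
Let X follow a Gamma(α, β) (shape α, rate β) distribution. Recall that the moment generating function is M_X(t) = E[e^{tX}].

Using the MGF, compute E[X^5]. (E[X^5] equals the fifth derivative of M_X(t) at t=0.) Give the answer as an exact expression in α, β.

M_X(t) = (β/(β - t))^α

E[X^5] = D^5[M](0) = α*(α^4 + 10*α^3 + 35*α^2 + 50*α + 24)/β^5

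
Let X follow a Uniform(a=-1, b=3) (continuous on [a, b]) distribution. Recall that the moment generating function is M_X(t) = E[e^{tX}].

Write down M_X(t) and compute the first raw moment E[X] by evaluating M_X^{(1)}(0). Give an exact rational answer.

E[X] = M^(1)(0) = 1

M_X(t) = (e^(3*t) - e^(-t))/(4*t)
M^(1)(t) = (3*t*e^(4*t) + t - e^(4*t) + 1)*e^(-t)/(4*t^2)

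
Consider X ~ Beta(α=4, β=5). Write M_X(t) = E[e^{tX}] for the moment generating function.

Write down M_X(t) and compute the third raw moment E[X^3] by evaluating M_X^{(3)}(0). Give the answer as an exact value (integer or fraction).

M_X(t) = ₁F₁(4; 9; t)
M′(t) = 4*₁F₁(5; 10; t)/9
M′′(t) = 2*₁F₁(6; 11; t)/9
M′′′(t) = 4*₁F₁(7; 12; t)/33

E[X^3] = M′′′(0) = 4/33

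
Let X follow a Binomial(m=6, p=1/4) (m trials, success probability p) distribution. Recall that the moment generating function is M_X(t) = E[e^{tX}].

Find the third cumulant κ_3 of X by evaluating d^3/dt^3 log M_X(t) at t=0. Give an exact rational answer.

M_X(t) = (e^(t)/4 + 3/4)^6
K_X(t) = log M_X(t) = 6*log(e^(t)/4 + 3/4)
dK/dt = 6*e^(t)/(e^(t) + 3)
d^2K/dt^2 = 18*e^(t)/(e^(2*t) + 6*e^(t) + 9)
d^3K/dt^3 = (-18*e^(2*t) + 54*e^(t))/(e^(3*t) + 9*e^(2*t) + 27*e^(t) + 27)

κ_3 = d^3K/dt^3 |_{t=0} = 9/16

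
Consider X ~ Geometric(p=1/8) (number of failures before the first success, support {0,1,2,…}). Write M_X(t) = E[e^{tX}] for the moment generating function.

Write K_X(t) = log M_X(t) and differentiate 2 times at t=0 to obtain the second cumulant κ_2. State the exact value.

κ_2 = K′′(0) = 56

M_X(t) = 1/(8*(1 - 7*e^(t)/8))
K_X(t) = log M_X(t) = -log(1 - 7*e^(t)/8) - 3*log(2)
K′(t) = -7*e^(t)/(7*e^(t) - 8)
K′′(t) = 56*e^(t)/(49*e^(2*t) - 112*e^(t) + 64)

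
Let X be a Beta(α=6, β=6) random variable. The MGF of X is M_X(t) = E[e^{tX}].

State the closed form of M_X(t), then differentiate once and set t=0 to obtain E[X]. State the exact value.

E[X] = dM/dt |_{t=0} = 1/2

M_X(t) = ₁F₁(6; 12; t)
dM/dt = ₁F₁(7; 13; t)/2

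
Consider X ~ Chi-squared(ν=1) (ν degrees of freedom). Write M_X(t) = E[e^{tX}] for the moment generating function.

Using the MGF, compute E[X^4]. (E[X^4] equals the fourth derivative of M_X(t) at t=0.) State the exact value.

M_X(t) = 1/√(1 - 2*t)
D^4[M](t) = 105/(16*t^4*√(1 - 2*t) - 32*t^3*√(1 - 2*t) + 24*t^2*√(1 - 2*t) - 8*t*√(1 - 2*t) + √(1 - 2*t))

E[X^4] = D^4[M](0) = 105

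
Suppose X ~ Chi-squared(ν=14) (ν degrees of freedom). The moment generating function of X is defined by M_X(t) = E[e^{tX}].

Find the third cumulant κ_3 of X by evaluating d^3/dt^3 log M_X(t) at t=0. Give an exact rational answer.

M_X(t) = (1 - 2*t)^(-7)
K_X(t) = log M_X(t) = -7*log(1 - 2*t)
K^(3)(t) = -112/(8*t^3 - 12*t^2 + 6*t - 1)

κ_3 = K^(3)(0) = 112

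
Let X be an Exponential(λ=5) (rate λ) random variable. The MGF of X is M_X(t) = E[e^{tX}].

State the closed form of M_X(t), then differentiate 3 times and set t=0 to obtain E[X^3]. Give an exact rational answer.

E[X^3] = D^3[M](0) = 6/125

M_X(t) = 5/(5 - t)
D^3[M](t) = 30/(t^4 - 20*t^3 + 150*t^2 - 500*t + 625)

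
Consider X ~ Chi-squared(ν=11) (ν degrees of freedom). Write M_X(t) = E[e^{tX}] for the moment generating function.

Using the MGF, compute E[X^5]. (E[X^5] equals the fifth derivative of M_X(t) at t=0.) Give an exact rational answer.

E[X^5] = M^(5)(0) = 692835

M_X(t) = (1 - 2*t)^(-11/2)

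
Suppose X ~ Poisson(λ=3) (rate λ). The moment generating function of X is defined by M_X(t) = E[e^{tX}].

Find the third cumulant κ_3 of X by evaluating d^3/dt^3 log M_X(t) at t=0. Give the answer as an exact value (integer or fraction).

κ_3 = K^(3)(0) = 3

M_X(t) = e^(3*e^(t) - 3)
K_X(t) = log M_X(t) = 3*e^(t) - 3
K^(3)(t) = 3*e^(t)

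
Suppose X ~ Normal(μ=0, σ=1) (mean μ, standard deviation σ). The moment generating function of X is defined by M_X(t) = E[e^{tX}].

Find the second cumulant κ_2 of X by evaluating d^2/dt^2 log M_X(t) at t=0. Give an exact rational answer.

M_X(t) = e^(t^2/2)
K_X(t) = log M_X(t) = t^2/2
K′(t) = t
K′′(t) = 1

κ_2 = K′′(0) = 1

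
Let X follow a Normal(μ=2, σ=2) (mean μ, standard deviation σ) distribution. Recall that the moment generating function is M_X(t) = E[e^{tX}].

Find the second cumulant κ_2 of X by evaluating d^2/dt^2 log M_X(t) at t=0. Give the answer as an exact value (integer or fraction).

κ_2 = K′′(0) = 4

M_X(t) = e^(2*t^2 + 2*t)
K_X(t) = log M_X(t) = 2*t^2 + 2*t
K′(t) = 4*t + 2
K′′(t) = 4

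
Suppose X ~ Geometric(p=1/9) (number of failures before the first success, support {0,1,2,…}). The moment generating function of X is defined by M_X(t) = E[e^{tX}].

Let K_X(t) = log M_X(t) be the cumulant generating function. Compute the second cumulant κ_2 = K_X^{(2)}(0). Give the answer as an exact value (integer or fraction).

κ_2 = D^2[K](0) = 72

M_X(t) = 1/(9*(1 - 8*e^(t)/9))
K_X(t) = log M_X(t) = -log(1 - 8*e^(t)/9) - 2*log(3)
D^2[K](t) = 72*e^(t)/(64*e^(2*t) - 144*e^(t) + 81)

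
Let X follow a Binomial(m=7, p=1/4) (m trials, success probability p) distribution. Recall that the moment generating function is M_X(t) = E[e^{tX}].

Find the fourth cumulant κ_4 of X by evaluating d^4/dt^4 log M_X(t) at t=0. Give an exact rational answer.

κ_4 = D^4[K](0) = -21/128

M_X(t) = (e^(t)/4 + 3/4)^7
K_X(t) = log M_X(t) = 7*log(e^(t)/4 + 3/4)
D^4[K](t) = (21*e^(3*t) - 252*e^(2*t) + 189*e^(t))/(e^(4*t) + 12*e^(3*t) + 54*e^(2*t) + 108*e^(t) + 81)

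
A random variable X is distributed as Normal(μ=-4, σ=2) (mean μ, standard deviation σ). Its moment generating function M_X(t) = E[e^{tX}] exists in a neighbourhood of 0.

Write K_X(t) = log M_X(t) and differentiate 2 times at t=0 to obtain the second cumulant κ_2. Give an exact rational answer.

M_X(t) = e^(2*t^2 - 4*t)
K_X(t) = log M_X(t) = 2*t^2 - 4*t
D^2[K](t) = 4

κ_2 = D^2[K](0) = 4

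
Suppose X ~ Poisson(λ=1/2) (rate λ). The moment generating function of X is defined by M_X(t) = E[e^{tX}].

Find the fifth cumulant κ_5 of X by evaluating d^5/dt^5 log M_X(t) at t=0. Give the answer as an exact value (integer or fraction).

κ_5 = K′′′′′(0) = 1/2

M_X(t) = e^(e^(t)/2 - 1/2)
K_X(t) = log M_X(t) = e^(t)/2 - 1/2
K′(t) = e^(t)/2
K′′(t) = e^(t)/2
K′′′(t) = e^(t)/2
K′′′′(t) = e^(t)/2
K′′′′′(t) = e^(t)/2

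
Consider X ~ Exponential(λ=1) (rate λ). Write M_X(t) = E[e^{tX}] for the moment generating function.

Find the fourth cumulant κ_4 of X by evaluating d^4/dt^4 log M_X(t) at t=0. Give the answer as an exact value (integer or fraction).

κ_4 = d^4K/dt^4 |_{t=0} = 6

M_X(t) = 1/(1 - t)
K_X(t) = log M_X(t) = -log(1 - t)
dK/dt = -1/(t - 1)
d^2K/dt^2 = 1/(t^2 - 2*t + 1)
d^3K/dt^3 = -2/(t^3 - 3*t^2 + 3*t - 1)
d^4K/dt^4 = 6/(t^4 - 4*t^3 + 6*t^2 - 4*t + 1)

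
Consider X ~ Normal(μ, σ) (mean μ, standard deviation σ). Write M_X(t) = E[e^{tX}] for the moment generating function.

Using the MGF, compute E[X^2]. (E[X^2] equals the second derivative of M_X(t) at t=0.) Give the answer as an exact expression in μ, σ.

E[X^2] = M^(2)(0) = μ^2 + σ^2

M_X(t) = e^(μ*t + σ^2*t^2/2)
M^(2)(t) = μ^2*e^(μ*t)*e^(σ^2*t^2/2) + 2*μ*σ^2*t*e^(μ*t)*e^(σ^2*t^2/2) + σ^4*t^2*e^(μ*t)*e^(σ^2*t^2/2) + σ^2*e^(μ*t)*e^(σ^2*t^2/2)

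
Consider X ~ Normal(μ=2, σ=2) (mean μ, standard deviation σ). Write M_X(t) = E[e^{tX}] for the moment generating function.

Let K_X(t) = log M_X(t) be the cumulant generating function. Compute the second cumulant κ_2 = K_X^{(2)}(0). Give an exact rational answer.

M_X(t) = e^(2*t^2 + 2*t)
K_X(t) = log M_X(t) = 2*t^2 + 2*t
D^2[K](t) = 4

κ_2 = D^2[K](0) = 4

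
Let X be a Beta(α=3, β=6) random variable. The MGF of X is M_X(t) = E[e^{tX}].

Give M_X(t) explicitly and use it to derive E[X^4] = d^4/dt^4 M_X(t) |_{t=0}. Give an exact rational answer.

M_X(t) = ₁F₁(3; 9; t)
D^4[M](t) = ₁F₁(7; 13; t)/33

E[X^4] = D^4[M](0) = 1/33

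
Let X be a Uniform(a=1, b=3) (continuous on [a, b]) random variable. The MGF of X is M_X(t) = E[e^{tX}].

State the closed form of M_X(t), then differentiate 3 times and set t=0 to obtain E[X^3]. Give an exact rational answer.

M_X(t) = (e^(3*t) - e^(t))/(2*t)
D^3[M](t) = (27*t^3*e^(3*t) - t^3*e^(t) - 27*t^2*e^(3*t) + 3*t^2*e^(t) + 18*t*e^(3*t) - 6*t*e^(t) - 6*e^(3*t) + 6*e^(t))/(2*t^4)

E[X^3] = D^3[M](0) = 10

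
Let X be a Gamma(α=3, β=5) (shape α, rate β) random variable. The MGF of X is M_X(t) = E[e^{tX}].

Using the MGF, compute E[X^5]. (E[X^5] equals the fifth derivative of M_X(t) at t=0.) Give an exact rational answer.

E[X^5] = D^5[M](0) = 504/625

M_X(t) = 125/(5 - t)^3
D^5[M](t) = 315000/(t^8 - 40*t^7 + 700*t^6 - 7000*t^5 + 43750*t^4 - 175000*t^3 + 437500*t^2 - 625000*t + 390625)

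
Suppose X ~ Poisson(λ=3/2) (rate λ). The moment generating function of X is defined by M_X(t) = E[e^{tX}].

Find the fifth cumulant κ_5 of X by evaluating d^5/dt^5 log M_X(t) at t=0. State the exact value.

κ_5 = K′′′′′(0) = 3/2

M_X(t) = e^(3*e^(t)/2 - 3/2)
K_X(t) = log M_X(t) = 3*e^(t)/2 - 3/2
K′(t) = 3*e^(t)/2
K′′(t) = 3*e^(t)/2
K′′′(t) = 3*e^(t)/2
K′′′′(t) = 3*e^(t)/2
K′′′′′(t) = 3*e^(t)/2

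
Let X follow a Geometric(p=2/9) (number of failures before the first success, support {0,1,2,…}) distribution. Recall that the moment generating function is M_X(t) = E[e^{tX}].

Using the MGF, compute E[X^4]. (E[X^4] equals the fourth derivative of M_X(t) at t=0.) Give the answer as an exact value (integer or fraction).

E[X^4] = d^4M/dt^4 |_{t=0} = 5320

M_X(t) = 2/(9*(1 - 7*e^(t)/9))
dM/dt = 14*e^(t)/(49*e^(2*t) - 126*e^(t) + 81)
d^2M/dt^2 = (-98*e^(2*t) - 126*e^(t))/(343*e^(3*t) - 1323*e^(2*t) + 1701*e^(t) - 729)
d^3M/dt^3 = (686*e^(3*t) + 3528*e^(2*t) + 1134*e^(t))/(2401*e^(4*t) - 12348*e^(3*t) + 23814*e^(2*t) - 20412*e^(t) + 6561)
d^4M/dt^4 = (-4802*e^(4*t) - 67914*e^(3*t) - 87318*e^(2*t) - 10206*e^(t))/(16807*e^(5*t) - 108045*e^(4*t) + 277830*e^(3*t) - 357210*e^(2*t) + 229635*e^(t) - 59049)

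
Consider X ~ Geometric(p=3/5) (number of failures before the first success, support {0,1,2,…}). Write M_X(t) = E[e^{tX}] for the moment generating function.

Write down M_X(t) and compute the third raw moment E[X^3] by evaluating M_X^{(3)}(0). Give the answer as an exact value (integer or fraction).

E[X^3] = d^3M/dt^3 |_{t=0} = 46/9

M_X(t) = 3/(5*(1 - 2*e^(t)/5))
dM/dt = 6*e^(t)/(4*e^(2*t) - 20*e^(t) + 25)
d^2M/dt^2 = (-12*e^(2*t) - 30*e^(t))/(8*e^(3*t) - 60*e^(2*t) + 150*e^(t) - 125)
d^3M/dt^3 = (24*e^(3*t) + 240*e^(2*t) + 150*e^(t))/(16*e^(4*t) - 160*e^(3*t) + 600*e^(2*t) - 1000*e^(t) + 625)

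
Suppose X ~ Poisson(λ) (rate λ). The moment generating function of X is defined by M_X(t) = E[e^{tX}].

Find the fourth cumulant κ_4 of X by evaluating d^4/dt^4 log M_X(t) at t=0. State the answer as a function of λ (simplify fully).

κ_4 = K′′′′(0) = λ

M_X(t) = e^(λ*(e^(t) - 1))
K_X(t) = log M_X(t) = λ*(e^(t) - 1)
K′(t) = λ*e^(t)
K′′(t) = λ*e^(t)
K′′′(t) = λ*e^(t)
K′′′′(t) = λ*e^(t)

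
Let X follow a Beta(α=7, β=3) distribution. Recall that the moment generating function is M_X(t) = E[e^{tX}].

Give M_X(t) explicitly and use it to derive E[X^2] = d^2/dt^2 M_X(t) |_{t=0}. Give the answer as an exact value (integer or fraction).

M_X(t) = ₁F₁(7; 10; t)
M′(t) = 7*₁F₁(8; 11; t)/10
M′′(t) = 28*₁F₁(9; 12; t)/55

E[X^2] = M′′(0) = 28/55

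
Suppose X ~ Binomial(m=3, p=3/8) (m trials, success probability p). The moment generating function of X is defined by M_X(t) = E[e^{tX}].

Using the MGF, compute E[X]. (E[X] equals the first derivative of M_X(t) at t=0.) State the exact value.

M_X(t) = (3*e^(t)/8 + 5/8)^3
D[M](t) = 81*e^(3*t)/512 + 135*e^(2*t)/256 + 225*e^(t)/512

E[X] = D[M](0) = 9/8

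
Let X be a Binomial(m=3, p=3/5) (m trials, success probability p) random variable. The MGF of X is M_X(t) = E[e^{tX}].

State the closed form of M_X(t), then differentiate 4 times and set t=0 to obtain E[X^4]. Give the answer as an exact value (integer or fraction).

M_X(t) = (3*e^(t)/5 + 2/5)^3
D^4[M](t) = 2187*e^(3*t)/125 + 864*e^(2*t)/125 + 36*e^(t)/125

E[X^4] = D^4[M](0) = 3087/125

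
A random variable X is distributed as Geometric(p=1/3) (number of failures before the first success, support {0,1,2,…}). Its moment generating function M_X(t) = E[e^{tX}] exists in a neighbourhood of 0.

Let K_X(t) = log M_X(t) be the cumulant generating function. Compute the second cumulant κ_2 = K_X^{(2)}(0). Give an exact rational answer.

κ_2 = D^2[K](0) = 6

M_X(t) = 1/(3*(1 - 2*e^(t)/3))
K_X(t) = log M_X(t) = -log(1 - 2*e^(t)/3) - log(3)
D^2[K](t) = 6*e^(t)/(4*e^(2*t) - 12*e^(t) + 9)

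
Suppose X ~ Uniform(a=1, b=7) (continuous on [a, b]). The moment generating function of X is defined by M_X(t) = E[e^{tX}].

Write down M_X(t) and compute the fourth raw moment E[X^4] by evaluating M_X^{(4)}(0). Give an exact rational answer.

E[X^4] = M^(4)(0) = 2801/5

M_X(t) = (e^(7*t) - e^(t))/(6*t)
M^(4)(t) = (2401*t^4*e^(7*t) - t^4*e^(t) - 1372*t^3*e^(7*t) + 4*t^3*e^(t) + 588*t^2*e^(7*t) - 12*t^2*e^(t) - 168*t*e^(7*t) + 24*t*e^(t) + 24*e^(7*t) - 24*e^(t))/(6*t^5)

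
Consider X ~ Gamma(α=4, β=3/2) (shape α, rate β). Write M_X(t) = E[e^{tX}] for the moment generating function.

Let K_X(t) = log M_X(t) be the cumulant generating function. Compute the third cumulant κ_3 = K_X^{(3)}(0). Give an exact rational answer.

κ_3 = K^(3)(0) = 64/27

M_X(t) = 81/(16*(3/2 - t)^4)
K_X(t) = log M_X(t) = -4*log(3/2 - t) - 4*log(2) + 4*log(3)
K^(3)(t) = -64/(8*t^3 - 36*t^2 + 54*t - 27)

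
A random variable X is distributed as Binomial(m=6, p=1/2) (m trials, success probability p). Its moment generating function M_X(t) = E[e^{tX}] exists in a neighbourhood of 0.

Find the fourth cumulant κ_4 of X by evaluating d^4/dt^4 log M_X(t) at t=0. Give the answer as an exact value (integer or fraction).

M_X(t) = (e^(t)/2 + 1/2)^6
K_X(t) = log M_X(t) = 6*log(e^(t)/2 + 1/2)
K^(4)(t) = (6*e^(3*t) - 24*e^(2*t) + 6*e^(t))/(e^(4*t) + 4*e^(3*t) + 6*e^(2*t) + 4*e^(t) + 1)

κ_4 = K^(4)(0) = -3/4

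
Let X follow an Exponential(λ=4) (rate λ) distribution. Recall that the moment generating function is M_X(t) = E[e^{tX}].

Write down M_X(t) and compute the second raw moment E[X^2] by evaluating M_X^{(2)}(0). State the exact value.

E[X^2] = M^(2)(0) = 1/8

M_X(t) = 4/(4 - t)
M^(2)(t) = -8/(t^3 - 12*t^2 + 48*t - 64)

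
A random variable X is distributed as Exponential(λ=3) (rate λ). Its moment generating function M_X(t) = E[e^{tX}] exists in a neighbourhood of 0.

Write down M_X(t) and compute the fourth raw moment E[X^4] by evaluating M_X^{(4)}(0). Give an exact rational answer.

E[X^4] = d^4M/dt^4 |_{t=0} = 8/27

M_X(t) = 3/(3 - t)
dM/dt = 3/(t^2 - 6*t + 9)
d^2M/dt^2 = -6/(t^3 - 9*t^2 + 27*t - 27)
d^3M/dt^3 = 18/(t^4 - 12*t^3 + 54*t^2 - 108*t + 81)
d^4M/dt^4 = -72/(t^5 - 15*t^4 + 90*t^3 - 270*t^2 + 405*t - 243)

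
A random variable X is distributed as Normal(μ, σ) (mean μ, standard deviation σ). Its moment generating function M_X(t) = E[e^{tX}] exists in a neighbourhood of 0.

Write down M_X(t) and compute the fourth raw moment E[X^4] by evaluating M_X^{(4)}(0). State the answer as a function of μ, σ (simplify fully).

M_X(t) = e^(μ*t + σ^2*t^2/2)
M′(t) = μ*e^(μ*t)*e^(σ^2*t^2/2) + σ^2*t*e^(μ*t)*e^(σ^2*t^2/2)
M′′(t) = μ^2*e^(μ*t)*e^(σ^2*t^2/2) + 2*μ*σ^2*t*e^(μ*t)*e^(σ^2*t^2/2) + σ^4*t^2*e^(μ*t)*e^(σ^2*t^2/2) + σ^2*e^(μ*t)*e^(σ^2*t^2/2)

E[X^4] = M′′′′(0) = μ^4 + 6*μ^2*σ^2 + 3*σ^4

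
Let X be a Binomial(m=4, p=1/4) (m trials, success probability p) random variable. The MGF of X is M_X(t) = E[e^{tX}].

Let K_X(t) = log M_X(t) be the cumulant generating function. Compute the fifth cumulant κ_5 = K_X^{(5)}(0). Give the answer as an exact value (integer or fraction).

κ_5 = K′′′′′(0) = -15/32

M_X(t) = (e^(t)/4 + 3/4)^4
K_X(t) = log M_X(t) = 4*log(e^(t)/4 + 3/4)
K′(t) = 4*e^(t)/(e^(t) + 3)
K′′(t) = 12*e^(t)/(e^(2*t) + 6*e^(t) + 9)
K′′′(t) = (-12*e^(2*t) + 36*e^(t))/(e^(3*t) + 9*e^(2*t) + 27*e^(t) + 27)
K′′′′(t) = (12*e^(3*t) - 144*e^(2*t) + 108*e^(t))/(e^(4*t) + 12*e^(3*t) + 54*e^(2*t) + 108*e^(t) + 81)
K′′′′′(t) = (-12*e^(4*t) + 396*e^(3*t) - 1188*e^(2*t) + 324*e^(t))/(e^(5*t) + 15*e^(4*t) + 90*e^(3*t) + 270*e^(2*t) + 405*e^(t) + 243)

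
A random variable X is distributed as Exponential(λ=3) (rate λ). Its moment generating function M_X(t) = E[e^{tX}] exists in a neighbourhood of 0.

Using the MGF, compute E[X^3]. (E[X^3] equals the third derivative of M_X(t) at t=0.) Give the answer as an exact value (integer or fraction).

E[X^3] = M^(3)(0) = 2/9

M_X(t) = 3/(3 - t)
M^(3)(t) = 18/(t^4 - 12*t^3 + 54*t^2 - 108*t + 81)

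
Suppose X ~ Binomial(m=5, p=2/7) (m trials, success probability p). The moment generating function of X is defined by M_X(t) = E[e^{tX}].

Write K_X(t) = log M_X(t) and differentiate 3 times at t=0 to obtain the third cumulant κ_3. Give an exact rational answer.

κ_3 = D^3[K](0) = 150/343

M_X(t) = (2*e^(t)/7 + 5/7)^5
K_X(t) = log M_X(t) = 5*log(2*e^(t)/7 + 5/7)
D^3[K](t) = (-100*e^(2*t) + 250*e^(t))/(8*e^(3*t) + 60*e^(2*t) + 150*e^(t) + 125)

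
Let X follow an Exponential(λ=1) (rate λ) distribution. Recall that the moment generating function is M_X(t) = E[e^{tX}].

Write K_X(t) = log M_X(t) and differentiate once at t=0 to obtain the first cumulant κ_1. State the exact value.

M_X(t) = 1/(1 - t)
K_X(t) = log M_X(t) = -log(1 - t)
K^(1)(t) = -1/(t - 1)

κ_1 = K^(1)(0) = 1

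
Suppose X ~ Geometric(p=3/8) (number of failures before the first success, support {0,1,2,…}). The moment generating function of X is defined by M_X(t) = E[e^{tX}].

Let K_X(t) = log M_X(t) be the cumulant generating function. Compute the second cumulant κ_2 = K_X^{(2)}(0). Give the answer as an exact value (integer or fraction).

κ_2 = d^2K/dt^2 |_{t=0} = 40/9

M_X(t) = 3/(8*(1 - 5*e^(t)/8))
K_X(t) = log M_X(t) = -log(1 - 5*e^(t)/8) - 3*log(2) + log(3)
dK/dt = -5*e^(t)/(5*e^(t) - 8)
d^2K/dt^2 = 40*e^(t)/(25*e^(2*t) - 80*e^(t) + 64)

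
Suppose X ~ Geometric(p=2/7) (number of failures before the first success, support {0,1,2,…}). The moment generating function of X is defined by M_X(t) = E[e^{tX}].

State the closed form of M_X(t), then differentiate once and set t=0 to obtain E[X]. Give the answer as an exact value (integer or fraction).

M_X(t) = 2/(7*(1 - 5*e^(t)/7))
dM/dt = 10*e^(t)/(25*e^(2*t) - 70*e^(t) + 49)

E[X] = dM/dt |_{t=0} = 5/2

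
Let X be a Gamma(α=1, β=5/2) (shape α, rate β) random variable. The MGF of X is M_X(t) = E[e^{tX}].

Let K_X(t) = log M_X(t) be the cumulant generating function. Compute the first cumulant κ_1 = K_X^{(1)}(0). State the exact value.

κ_1 = K^(1)(0) = 2/5

M_X(t) = 5/(2*(5/2 - t))
K_X(t) = log M_X(t) = -log(5/2 - t) - log(2) + log(5)
K^(1)(t) = -2/(2*t - 5)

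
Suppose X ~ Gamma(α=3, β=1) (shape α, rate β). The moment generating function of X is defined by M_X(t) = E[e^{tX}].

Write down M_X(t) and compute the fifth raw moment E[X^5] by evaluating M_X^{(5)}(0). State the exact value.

E[X^5] = M^(5)(0) = 2520

M_X(t) = (1 - t)^(-3)
M^(5)(t) = 2520/(t^8 - 8*t^7 + 28*t^6 - 56*t^5 + 70*t^4 - 56*t^3 + 28*t^2 - 8*t + 1)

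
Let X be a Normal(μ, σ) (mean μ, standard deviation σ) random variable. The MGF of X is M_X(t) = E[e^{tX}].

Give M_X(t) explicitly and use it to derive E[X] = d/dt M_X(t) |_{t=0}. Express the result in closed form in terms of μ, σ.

M_X(t) = e^(μ*t + σ^2*t^2/2)
dM/dt = μ*e^(μ*t)*e^(σ^2*t^2/2) + σ^2*t*e^(μ*t)*e^(σ^2*t^2/2)

E[X] = dM/dt |_{t=0} = μ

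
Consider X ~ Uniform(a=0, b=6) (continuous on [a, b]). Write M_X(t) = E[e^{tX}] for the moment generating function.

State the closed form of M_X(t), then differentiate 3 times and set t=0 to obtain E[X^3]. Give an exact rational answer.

M_X(t) = (e^(6*t) - 1)/(6*t)
dM/dt = (6*t*e^(6*t) - e^(6*t) + 1)/(6*t^2)
d^2M/dt^2 = (18*t^2*e^(6*t) - 6*t*e^(6*t) + e^(6*t) - 1)/(3*t^3)
d^3M/dt^3 = (36*t^3*e^(6*t) - 18*t^2*e^(6*t) + 6*t*e^(6*t) - e^(6*t) + 1)/t^4

E[X^3] = d^3M/dt^3 |_{t=0} = 54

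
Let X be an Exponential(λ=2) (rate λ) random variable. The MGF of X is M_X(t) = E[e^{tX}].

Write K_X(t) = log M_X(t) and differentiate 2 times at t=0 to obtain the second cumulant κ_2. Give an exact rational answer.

κ_2 = K′′(0) = 1/4

M_X(t) = 2/(2 - t)
K_X(t) = log M_X(t) = -log(2 - t) + log(2)
K′(t) = -1/(t - 2)
K′′(t) = 1/(t^2 - 4*t + 4)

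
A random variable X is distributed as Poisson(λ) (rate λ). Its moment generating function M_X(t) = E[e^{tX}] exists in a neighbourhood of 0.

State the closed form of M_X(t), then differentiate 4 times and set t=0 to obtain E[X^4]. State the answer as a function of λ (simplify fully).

M_X(t) = e^(λ*(e^(t) - 1))
M^(4)(t) = (λ^4*e^(4*t)*e^(λ*e^(t)) + 6*λ^3*e^(3*t)*e^(λ*e^(t)) + 7*λ^2*e^(2*t)*e^(λ*e^(t)) + λ*e^(t)*e^(λ*e^(t)))*e^(-λ)

E[X^4] = M^(4)(0) = λ*(λ^3 + 6*λ^2 + 7*λ + 1)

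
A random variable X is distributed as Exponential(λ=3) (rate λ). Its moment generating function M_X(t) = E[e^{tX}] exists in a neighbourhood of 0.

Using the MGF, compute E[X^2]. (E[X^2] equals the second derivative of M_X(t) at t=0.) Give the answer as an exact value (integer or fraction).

M_X(t) = 3/(3 - t)
M′(t) = 3/(t^2 - 6*t + 9)
M′′(t) = -6/(t^3 - 9*t^2 + 27*t - 27)

E[X^2] = M′′(0) = 2/9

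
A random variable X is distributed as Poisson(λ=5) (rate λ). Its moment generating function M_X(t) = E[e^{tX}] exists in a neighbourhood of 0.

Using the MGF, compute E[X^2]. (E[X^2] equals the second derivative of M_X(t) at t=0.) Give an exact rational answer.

M_X(t) = e^(5*e^(t) - 5)
D^2[M](t) = (25*e^(2*t)*e^(5*e^(t)) + 5*e^(t)*e^(5*e^(t)))*e^(-5)

E[X^2] = D^2[M](0) = 30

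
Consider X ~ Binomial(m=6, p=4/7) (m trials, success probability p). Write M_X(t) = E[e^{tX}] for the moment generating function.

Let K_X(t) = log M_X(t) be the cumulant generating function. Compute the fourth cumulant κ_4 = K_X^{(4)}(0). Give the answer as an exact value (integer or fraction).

κ_4 = K^(4)(0) = -1656/2401

M_X(t) = (4*e^(t)/7 + 3/7)^6
K_X(t) = log M_X(t) = 6*log(4*e^(t)/7 + 3/7)
K^(4)(t) = (1152*e^(3*t) - 3456*e^(2*t) + 648*e^(t))/(256*e^(4*t) + 768*e^(3*t) + 864*e^(2*t) + 432*e^(t) + 81)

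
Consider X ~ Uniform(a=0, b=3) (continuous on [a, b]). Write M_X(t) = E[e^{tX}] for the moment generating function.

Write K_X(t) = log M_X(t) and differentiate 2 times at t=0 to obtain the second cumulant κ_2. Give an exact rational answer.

M_X(t) = (e^(3*t) - 1)/(3*t)
K_X(t) = log M_X(t) = -log(t) + log(e^(3*t) - 1) - log(3)
D^2[K](t) = (-9*t^2*e^(3*t) + e^(6*t) - 2*e^(3*t) + 1)/(t^2*e^(6*t) - 2*t^2*e^(3*t) + t^2)

κ_2 = D^2[K](0) = 3/4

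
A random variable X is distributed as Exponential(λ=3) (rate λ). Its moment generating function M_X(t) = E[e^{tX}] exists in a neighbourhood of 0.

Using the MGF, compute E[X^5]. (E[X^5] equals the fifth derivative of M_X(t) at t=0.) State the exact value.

M_X(t) = 3/(3 - t)
M′(t) = 3/(t^2 - 6*t + 9)
M′′(t) = -6/(t^3 - 9*t^2 + 27*t - 27)
M′′′(t) = 18/(t^4 - 12*t^3 + 54*t^2 - 108*t + 81)
M′′′′(t) = -72/(t^5 - 15*t^4 + 90*t^3 - 270*t^2 + 405*t - 243)
M′′′′′(t) = 360/(t^6 - 18*t^5 + 135*t^4 - 540*t^3 + 1215*t^2 - 1458*t + 729)

E[X^5] = M′′′′′(0) = 40/81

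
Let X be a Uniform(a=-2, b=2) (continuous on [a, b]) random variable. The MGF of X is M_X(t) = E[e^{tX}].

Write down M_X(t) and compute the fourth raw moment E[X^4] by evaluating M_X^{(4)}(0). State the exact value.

E[X^4] = M^(4)(0) = 16/5

M_X(t) = (e^(2*t) - e^(-2*t))/(4*t)
M^(4)(t) = (4*t^4*e^(4*t) - 4*t^4 - 8*t^3*e^(4*t) - 8*t^3 + 12*t^2*e^(4*t) - 12*t^2 - 12*t*e^(4*t) - 12*t + 6*e^(4*t) - 6)*e^(-2*t)/t^5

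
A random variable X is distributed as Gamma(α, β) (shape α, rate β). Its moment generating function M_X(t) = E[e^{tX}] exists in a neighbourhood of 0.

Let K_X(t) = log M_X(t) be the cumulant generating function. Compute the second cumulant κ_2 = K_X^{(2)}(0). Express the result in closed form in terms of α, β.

M_X(t) = (β/(β - t))^α
K_X(t) = log M_X(t) = α*(log(β) - log(β - t))
dK/dt = -α/(-β + t)
d^2K/dt^2 = α/(β^2 - 2*β*t + t^2)

κ_2 = d^2K/dt^2 |_{t=0} = α/β^2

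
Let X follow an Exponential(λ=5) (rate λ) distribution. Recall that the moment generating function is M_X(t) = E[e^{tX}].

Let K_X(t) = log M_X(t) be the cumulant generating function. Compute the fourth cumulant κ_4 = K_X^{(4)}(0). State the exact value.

M_X(t) = 5/(5 - t)
K_X(t) = log M_X(t) = -log(5 - t) + log(5)
dK/dt = -1/(t - 5)
d^2K/dt^2 = 1/(t^2 - 10*t + 25)
d^3K/dt^3 = -2/(t^3 - 15*t^2 + 75*t - 125)
d^4K/dt^4 = 6/(t^4 - 20*t^3 + 150*t^2 - 500*t + 625)

κ_4 = d^4K/dt^4 |_{t=0} = 6/625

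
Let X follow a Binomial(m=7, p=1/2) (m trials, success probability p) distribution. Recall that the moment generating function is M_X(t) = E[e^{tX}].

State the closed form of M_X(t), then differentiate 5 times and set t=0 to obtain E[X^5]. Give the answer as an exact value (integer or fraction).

E[X^5] = d^5M/dt^5 |_{t=0} = 1421

M_X(t) = (e^(t)/2 + 1/2)^7
dM/dt = 7*e^(7*t)/128 + 21*e^(6*t)/64 + 105*e^(5*t)/128 + 35*e^(4*t)/32 + 105*e^(3*t)/128 + 21*e^(2*t)/64 + 7*e^(t)/128
d^2M/dt^2 = 49*e^(7*t)/128 + 63*e^(6*t)/32 + 525*e^(5*t)/128 + 35*e^(4*t)/8 + 315*e^(3*t)/128 + 21*e^(2*t)/32 + 7*e^(t)/128
d^3M/dt^3 = 343*e^(7*t)/128 + 189*e^(6*t)/16 + 2625*e^(5*t)/128 + 35*e^(4*t)/2 + 945*e^(3*t)/128 + 21*e^(2*t)/16 + 7*e^(t)/128
d^4M/dt^4 = 2401*e^(7*t)/128 + 567*e^(6*t)/8 + 13125*e^(5*t)/128 + 70*e^(4*t) + 2835*e^(3*t)/128 + 21*e^(2*t)/8 + 7*e^(t)/128
d^5M/dt^5 = 16807*e^(7*t)/128 + 1701*e^(6*t)/4 + 65625*e^(5*t)/128 + 280*e^(4*t) + 8505*e^(3*t)/128 + 21*e^(2*t)/4 + 7*e^(t)/128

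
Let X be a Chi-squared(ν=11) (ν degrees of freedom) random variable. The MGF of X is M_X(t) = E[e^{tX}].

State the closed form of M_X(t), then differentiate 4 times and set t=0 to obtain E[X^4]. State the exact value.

E[X^4] = M^(4)(0) = 36465

M_X(t) = (1 - 2*t)^(-11/2)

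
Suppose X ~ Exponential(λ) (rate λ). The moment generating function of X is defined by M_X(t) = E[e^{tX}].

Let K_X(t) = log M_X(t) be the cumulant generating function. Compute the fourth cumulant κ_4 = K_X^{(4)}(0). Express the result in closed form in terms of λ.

κ_4 = D^4[K](0) = 6/λ^4

M_X(t) = λ/(λ - t)
K_X(t) = log M_X(t) = log(λ) - log(λ - t)
D^4[K](t) = 6/(λ^4 - 4*λ^3*t + 6*λ^2*t^2 - 4*λ*t^3 + t^4)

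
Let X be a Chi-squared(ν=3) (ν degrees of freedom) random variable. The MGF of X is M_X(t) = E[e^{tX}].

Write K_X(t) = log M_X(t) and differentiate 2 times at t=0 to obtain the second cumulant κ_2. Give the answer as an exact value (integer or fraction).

M_X(t) = (1 - 2*t)^(-3/2)
K_X(t) = log M_X(t) = -3*log(1 - 2*t)/2
K^(2)(t) = 6/(4*t^2 - 4*t + 1)

κ_2 = K^(2)(0) = 6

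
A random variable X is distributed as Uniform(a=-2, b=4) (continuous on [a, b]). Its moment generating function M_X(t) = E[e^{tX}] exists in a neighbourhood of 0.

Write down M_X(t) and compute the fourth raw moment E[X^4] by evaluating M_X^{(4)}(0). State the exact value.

M_X(t) = (e^(4*t) - e^(-2*t))/(6*t)
D^4[M](t) = (128*t^4*e^(6*t) - 8*t^4 - 128*t^3*e^(6*t) - 16*t^3 + 96*t^2*e^(6*t) - 24*t^2 - 48*t*e^(6*t) - 24*t + 12*e^(6*t) - 12)*e^(-2*t)/(3*t^5)

E[X^4] = D^4[M](0) = 176/5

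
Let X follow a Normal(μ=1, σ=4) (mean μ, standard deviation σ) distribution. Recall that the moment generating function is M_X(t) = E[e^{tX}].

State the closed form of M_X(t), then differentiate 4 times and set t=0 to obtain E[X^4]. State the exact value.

E[X^4] = d^4M/dt^4 |_{t=0} = 865

M_X(t) = e^(8*t^2 + t)
dM/dt = 16*t*e^(t)*e^(8*t^2) + e^(t)*e^(8*t^2)
d^2M/dt^2 = 256*t^2*e^(t)*e^(8*t^2) + 32*t*e^(t)*e^(8*t^2) + 17*e^(t)*e^(8*t^2)
d^3M/dt^3 = 4096*t^3*e^(t)*e^(8*t^2) + 768*t^2*e^(t)*e^(8*t^2) + 816*t*e^(t)*e^(8*t^2) + 49*e^(t)*e^(8*t^2)
d^4M/dt^4 = 65536*t^4*e^(t)*e^(8*t^2) + 16384*t^3*e^(t)*e^(8*t^2) + 26112*t^2*e^(t)*e^(8*t^2) + 3136*t*e^(t)*e^(8*t^2) + 865*e^(t)*e^(8*t^2)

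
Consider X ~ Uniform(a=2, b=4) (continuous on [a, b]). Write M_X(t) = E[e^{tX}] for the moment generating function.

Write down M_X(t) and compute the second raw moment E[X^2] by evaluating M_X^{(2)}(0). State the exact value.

E[X^2] = M′′(0) = 28/3

M_X(t) = (e^(4*t) - e^(2*t))/(2*t)
M′(t) = (4*t*e^(4*t) - 2*t*e^(2*t) - e^(4*t) + e^(2*t))/(2*t^2)
M′′(t) = (8*t^2*e^(4*t) - 2*t^2*e^(2*t) - 4*t*e^(4*t) + 2*t*e^(2*t) + e^(4*t) - e^(2*t))/t^3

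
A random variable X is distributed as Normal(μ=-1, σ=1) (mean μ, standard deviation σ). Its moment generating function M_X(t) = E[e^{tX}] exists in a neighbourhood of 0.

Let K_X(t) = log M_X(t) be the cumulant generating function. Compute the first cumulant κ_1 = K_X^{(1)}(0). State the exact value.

M_X(t) = e^(t^2/2 - t)
K_X(t) = log M_X(t) = t^2/2 - t
D[K](t) = t - 1

κ_1 = D[K](0) = -1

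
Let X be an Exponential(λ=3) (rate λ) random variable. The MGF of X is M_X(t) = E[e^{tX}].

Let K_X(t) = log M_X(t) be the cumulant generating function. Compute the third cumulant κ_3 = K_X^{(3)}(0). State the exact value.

κ_3 = d^3K/dt^3 |_{t=0} = 2/27

M_X(t) = 3/(3 - t)
K_X(t) = log M_X(t) = -log(3 - t) + log(3)
dK/dt = -1/(t - 3)
d^2K/dt^2 = 1/(t^2 - 6*t + 9)
d^3K/dt^3 = -2/(t^3 - 9*t^2 + 27*t - 27)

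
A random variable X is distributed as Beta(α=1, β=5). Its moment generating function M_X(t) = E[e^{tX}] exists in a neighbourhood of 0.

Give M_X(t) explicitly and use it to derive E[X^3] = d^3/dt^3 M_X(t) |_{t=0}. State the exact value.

E[X^3] = d^3M/dt^3 |_{t=0} = 1/56

M_X(t) = ₁F₁(1; 6; t)
dM/dt = ₁F₁(2; 7; t)/6
d^2M/dt^2 = ₁F₁(3; 8; t)/21
d^3M/dt^3 = ₁F₁(4; 9; t)/56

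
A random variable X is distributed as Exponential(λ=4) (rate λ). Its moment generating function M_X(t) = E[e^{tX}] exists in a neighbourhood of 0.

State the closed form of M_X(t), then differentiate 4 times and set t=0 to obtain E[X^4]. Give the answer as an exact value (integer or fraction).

E[X^4] = M^(4)(0) = 3/32

M_X(t) = 4/(4 - t)
M^(4)(t) = -96/(t^5 - 20*t^4 + 160*t^3 - 640*t^2 + 1280*t - 1024)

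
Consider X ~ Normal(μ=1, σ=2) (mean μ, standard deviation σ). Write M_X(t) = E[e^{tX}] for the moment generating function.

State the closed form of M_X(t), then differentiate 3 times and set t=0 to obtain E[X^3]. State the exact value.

E[X^3] = D^3[M](0) = 13

M_X(t) = e^(2*t^2 + t)
D^3[M](t) = 64*t^3*e^(t)*e^(2*t^2) + 48*t^2*e^(t)*e^(2*t^2) + 60*t*e^(t)*e^(2*t^2) + 13*e^(t)*e^(2*t^2)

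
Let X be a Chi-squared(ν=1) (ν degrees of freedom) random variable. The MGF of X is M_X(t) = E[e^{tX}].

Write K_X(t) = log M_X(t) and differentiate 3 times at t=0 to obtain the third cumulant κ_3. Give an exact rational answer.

κ_3 = d^3K/dt^3 |_{t=0} = 8

M_X(t) = 1/√(1 - 2*t)
K_X(t) = log M_X(t) = -log(1 - 2*t)/2
dK/dt = -1/(2*t - 1)
d^2K/dt^2 = 2/(4*t^2 - 4*t + 1)
d^3K/dt^3 = -8/(8*t^3 - 12*t^2 + 6*t - 1)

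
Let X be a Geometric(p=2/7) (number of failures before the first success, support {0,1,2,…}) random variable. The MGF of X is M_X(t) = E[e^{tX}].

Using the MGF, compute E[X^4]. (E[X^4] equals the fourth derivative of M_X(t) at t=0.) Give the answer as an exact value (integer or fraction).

E[X^4] = d^4M/dt^4 |_{t=0} = 1590

M_X(t) = 2/(7*(1 - 5*e^(t)/7))
dM/dt = 10*e^(t)/(25*e^(2*t) - 70*e^(t) + 49)
d^2M/dt^2 = (-50*e^(2*t) - 70*e^(t))/(125*e^(3*t) - 525*e^(2*t) + 735*e^(t) - 343)
d^3M/dt^3 = (250*e^(3*t) + 1400*e^(2*t) + 490*e^(t))/(625*e^(4*t) - 3500*e^(3*t) + 7350*e^(2*t) - 6860*e^(t) + 2401)
d^4M/dt^4 = (-1250*e^(4*t) - 19250*e^(3*t) - 26950*e^(2*t) - 3430*e^(t))/(3125*e^(5*t) - 21875*e^(4*t) + 61250*e^(3*t) - 85750*e^(2*t) + 60025*e^(t) - 16807)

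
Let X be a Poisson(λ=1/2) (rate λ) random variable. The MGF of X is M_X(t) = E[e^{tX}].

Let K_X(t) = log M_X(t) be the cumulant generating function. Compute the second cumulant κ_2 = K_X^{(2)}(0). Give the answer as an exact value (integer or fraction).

κ_2 = d^2K/dt^2 |_{t=0} = 1/2

M_X(t) = e^(e^(t)/2 - 1/2)
K_X(t) = log M_X(t) = e^(t)/2 - 1/2
dK/dt = e^(t)/2
d^2K/dt^2 = e^(t)/2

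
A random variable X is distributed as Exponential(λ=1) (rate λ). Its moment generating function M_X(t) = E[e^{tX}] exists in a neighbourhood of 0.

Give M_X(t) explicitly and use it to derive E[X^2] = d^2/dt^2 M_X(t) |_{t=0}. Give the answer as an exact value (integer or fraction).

M_X(t) = 1/(1 - t)
M′(t) = 1/(t^2 - 2*t + 1)
M′′(t) = -2/(t^3 - 3*t^2 + 3*t - 1)

E[X^2] = M′′(0) = 2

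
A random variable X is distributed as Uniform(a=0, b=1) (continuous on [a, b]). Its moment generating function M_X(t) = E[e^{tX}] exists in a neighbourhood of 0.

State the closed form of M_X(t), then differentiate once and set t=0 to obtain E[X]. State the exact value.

M_X(t) = (e^(t) - 1)/t
dM/dt = (t*e^(t) - e^(t) + 1)/t^2

E[X] = dM/dt |_{t=0} = 1/2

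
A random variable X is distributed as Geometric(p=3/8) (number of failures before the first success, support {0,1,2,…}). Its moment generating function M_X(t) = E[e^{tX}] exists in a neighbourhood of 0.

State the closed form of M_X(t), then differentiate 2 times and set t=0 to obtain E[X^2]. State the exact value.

E[X^2] = M^(2)(0) = 65/9

M_X(t) = 3/(8*(1 - 5*e^(t)/8))
M^(2)(t) = (-75*e^(2*t) - 120*e^(t))/(125*e^(3*t) - 600*e^(2*t) + 960*e^(t) - 512)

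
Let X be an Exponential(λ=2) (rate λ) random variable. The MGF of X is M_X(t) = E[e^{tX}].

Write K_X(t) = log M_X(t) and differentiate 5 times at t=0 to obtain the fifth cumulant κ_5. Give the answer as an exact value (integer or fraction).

κ_5 = D^5[K](0) = 3/4

M_X(t) = 2/(2 - t)
K_X(t) = log M_X(t) = -log(2 - t) + log(2)
D^5[K](t) = -24/(t^5 - 10*t^4 + 40*t^3 - 80*t^2 + 80*t - 32)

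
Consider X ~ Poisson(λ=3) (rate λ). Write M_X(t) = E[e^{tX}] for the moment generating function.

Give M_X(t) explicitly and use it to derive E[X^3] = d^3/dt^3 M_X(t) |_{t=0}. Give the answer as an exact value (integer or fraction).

M_X(t) = e^(3*e^(t) - 3)
dM/dt = 3*e^(-3)*e^(t)*e^(3*e^(t))
d^2M/dt^2 = (9*e^(2*t)*e^(3*e^(t)) + 3*e^(t)*e^(3*e^(t)))*e^(-3)
d^3M/dt^3 = (27*e^(3*t)*e^(3*e^(t)) + 27*e^(2*t)*e^(3*e^(t)) + 3*e^(t)*e^(3*e^(t)))*e^(-3)

E[X^3] = d^3M/dt^3 |_{t=0} = 57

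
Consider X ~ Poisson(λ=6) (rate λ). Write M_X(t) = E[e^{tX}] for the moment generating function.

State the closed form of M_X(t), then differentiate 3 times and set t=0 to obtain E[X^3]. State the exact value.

E[X^3] = d^3M/dt^3 |_{t=0} = 330

M_X(t) = e^(6*e^(t) - 6)
dM/dt = 6*e^(-6)*e^(t)*e^(6*e^(t))
d^2M/dt^2 = (36*e^(2*t)*e^(6*e^(t)) + 6*e^(t)*e^(6*e^(t)))*e^(-6)
d^3M/dt^3 = (216*e^(3*t)*e^(6*e^(t)) + 108*e^(2*t)*e^(6*e^(t)) + 6*e^(t)*e^(6*e^(t)))*e^(-6)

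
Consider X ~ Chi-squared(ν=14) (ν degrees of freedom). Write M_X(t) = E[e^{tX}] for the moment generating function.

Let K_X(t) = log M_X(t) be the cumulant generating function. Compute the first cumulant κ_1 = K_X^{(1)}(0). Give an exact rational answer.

M_X(t) = (1 - 2*t)^(-7)
K_X(t) = log M_X(t) = -7*log(1 - 2*t)
D[K](t) = -14/(2*t - 1)

κ_1 = D[K](0) = 14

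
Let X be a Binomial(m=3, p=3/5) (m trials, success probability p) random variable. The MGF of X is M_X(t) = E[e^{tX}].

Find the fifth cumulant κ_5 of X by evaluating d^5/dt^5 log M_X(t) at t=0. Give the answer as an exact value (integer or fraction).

κ_5 = K^(5)(0) = 846/3125

M_X(t) = (3*e^(t)/5 + 2/5)^3
K_X(t) = log M_X(t) = 3*log(3*e^(t)/5 + 2/5)
K^(5)(t) = (-486*e^(4*t) + 3564*e^(3*t) - 2376*e^(2*t) + 144*e^(t))/(243*e^(5*t) + 810*e^(4*t) + 1080*e^(3*t) + 720*e^(2*t) + 240*e^(t) + 32)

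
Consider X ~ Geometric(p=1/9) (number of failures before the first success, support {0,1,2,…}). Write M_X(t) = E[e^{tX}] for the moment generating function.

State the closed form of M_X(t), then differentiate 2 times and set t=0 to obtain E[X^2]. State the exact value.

M_X(t) = 1/(9*(1 - 8*e^(t)/9))
dM/dt = 8*e^(t)/(64*e^(2*t) - 144*e^(t) + 81)
d^2M/dt^2 = (-64*e^(2*t) - 72*e^(t))/(512*e^(3*t) - 1728*e^(2*t) + 1944*e^(t) - 729)

E[X^2] = d^2M/dt^2 |_{t=0} = 136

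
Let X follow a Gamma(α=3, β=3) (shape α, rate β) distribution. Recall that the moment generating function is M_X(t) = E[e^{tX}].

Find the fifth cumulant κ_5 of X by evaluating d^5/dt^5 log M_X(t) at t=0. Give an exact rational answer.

M_X(t) = 27/(3 - t)^3
K_X(t) = log M_X(t) = -3*log(3 - t) + 3*log(3)
K^(5)(t) = -72/(t^5 - 15*t^4 + 90*t^3 - 270*t^2 + 405*t - 243)

κ_5 = K^(5)(0) = 8/27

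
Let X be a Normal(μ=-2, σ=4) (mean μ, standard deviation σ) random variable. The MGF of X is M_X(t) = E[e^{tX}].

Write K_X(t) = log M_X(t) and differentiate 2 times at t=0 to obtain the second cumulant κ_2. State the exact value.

M_X(t) = e^(8*t^2 - 2*t)
K_X(t) = log M_X(t) = 8*t^2 - 2*t
K^(2)(t) = 16

κ_2 = K^(2)(0) = 16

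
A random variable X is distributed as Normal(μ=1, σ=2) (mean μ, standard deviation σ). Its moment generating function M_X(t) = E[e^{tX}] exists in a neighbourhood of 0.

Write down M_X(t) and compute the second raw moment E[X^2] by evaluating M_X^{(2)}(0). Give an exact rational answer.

M_X(t) = e^(2*t^2 + t)
D^2[M](t) = 16*t^2*e^(t)*e^(2*t^2) + 8*t*e^(t)*e^(2*t^2) + 5*e^(t)*e^(2*t^2)

E[X^2] = D^2[M](0) = 5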